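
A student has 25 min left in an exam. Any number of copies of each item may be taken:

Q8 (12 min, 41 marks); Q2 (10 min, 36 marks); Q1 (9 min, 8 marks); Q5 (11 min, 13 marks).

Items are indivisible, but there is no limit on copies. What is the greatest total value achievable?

Best value-per-unit is Q2 at 36/10; filling with it alone gives 2×36 = 72.
Optimal mix: 2×Q8 → time 24, value 82.

82 marks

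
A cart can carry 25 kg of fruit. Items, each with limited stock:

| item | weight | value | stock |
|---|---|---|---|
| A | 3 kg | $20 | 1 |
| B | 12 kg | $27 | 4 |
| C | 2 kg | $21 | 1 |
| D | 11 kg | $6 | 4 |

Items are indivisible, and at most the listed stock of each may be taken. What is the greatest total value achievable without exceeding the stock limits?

$68

Top feasible selections:
- 1×A + 1×B + 1×C: weight 17, value 68
- 2×B: weight 24, value 54
Best: $68.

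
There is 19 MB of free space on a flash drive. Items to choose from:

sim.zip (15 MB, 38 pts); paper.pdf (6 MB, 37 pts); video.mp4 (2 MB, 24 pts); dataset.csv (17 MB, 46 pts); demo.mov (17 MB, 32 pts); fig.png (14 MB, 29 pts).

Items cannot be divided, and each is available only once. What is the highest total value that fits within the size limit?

70 pts

Check high-value combinations within 19 MB:
- video.mp4+dataset.csv: size 2+17=19, value 24+46=70
- sim.zip+video.mp4: size 15+2=17, value 38+24=62
- paper.pdf+video.mp4: size 6+2=8, value 37+24=61
- video.mp4+demo.mov: size 2+17=19, value 24+32=56
- video.mp4+fig.png: size 2+14=16, value 24+29=53
Best: 70 pts.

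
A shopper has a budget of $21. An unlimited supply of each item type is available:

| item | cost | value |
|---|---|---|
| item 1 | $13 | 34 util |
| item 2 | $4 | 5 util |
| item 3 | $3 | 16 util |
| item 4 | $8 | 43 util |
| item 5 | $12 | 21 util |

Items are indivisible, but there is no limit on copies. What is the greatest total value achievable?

Best value-per-unit is item 4 at 43/8; filling with it alone gives 2×43 = 86.
Optimal mix: 7×item 3 → cost 21, value 112.

112 util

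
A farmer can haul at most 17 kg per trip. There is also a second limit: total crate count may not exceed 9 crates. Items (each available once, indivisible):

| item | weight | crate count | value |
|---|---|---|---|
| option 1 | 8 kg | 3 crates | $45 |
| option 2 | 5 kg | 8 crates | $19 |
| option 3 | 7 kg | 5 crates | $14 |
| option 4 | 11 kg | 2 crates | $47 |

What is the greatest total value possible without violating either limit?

Feasible sets respecting both limits:
- option 1+option 3: weight 15, crate count 8, value 59
- option 4: weight 11, crate count 2, value 47
- option 1: weight 8, crate count 3, value 45
- option 2: weight 5, crate count 8, value 19
Best: $59.

$59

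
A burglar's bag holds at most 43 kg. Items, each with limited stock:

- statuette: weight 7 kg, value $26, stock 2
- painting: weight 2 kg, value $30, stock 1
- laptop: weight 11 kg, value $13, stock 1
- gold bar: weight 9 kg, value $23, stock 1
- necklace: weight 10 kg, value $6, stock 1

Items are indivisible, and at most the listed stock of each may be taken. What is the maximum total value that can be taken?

Best selections within weight 43 and stock limits:
- 2×statuette + 1×painting + 1×laptop + 1×gold bar: weight 36, value 118
- 2×statuette + 1×painting + 1×gold bar + 1×necklace: weight 35, value 111
Best: $118.

$118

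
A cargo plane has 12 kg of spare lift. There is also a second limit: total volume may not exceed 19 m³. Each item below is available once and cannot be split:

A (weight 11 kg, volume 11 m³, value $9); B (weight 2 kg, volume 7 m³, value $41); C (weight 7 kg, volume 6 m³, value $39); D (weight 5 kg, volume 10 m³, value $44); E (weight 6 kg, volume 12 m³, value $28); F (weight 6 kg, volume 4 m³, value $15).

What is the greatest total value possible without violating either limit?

$85

Feasible sets respecting both limits:
- B+D: weight 7, volume 17, value 85
- C+D: weight 12, volume 16, value 83
- B+C: weight 9, volume 13, value 80
- B+E: weight 8, volume 19, value 69
Best: $85.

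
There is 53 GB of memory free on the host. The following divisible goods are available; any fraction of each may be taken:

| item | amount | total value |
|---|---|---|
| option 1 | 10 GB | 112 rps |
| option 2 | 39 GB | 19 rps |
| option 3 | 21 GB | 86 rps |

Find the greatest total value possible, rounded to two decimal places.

208.72

Take in order of value per unit:
- option 1 (112/10 per unit): all 10 → value 112, running total 112.00
- option 3 (86/21 per unit): all 21 → value 86, running total 198.00
- option 2 (19/39 per unit): 22 of 39 → value 22×19/39 = 10.7179, running total 208.72
Total 208.72.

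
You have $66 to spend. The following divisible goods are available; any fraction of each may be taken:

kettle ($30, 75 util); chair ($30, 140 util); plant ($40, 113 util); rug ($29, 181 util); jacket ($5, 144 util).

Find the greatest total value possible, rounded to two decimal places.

470.65

Take in order of value per unit:
- jacket (144/5 per unit): all 5 → value 144, running total 144.00
- rug (181/29 per unit): all 29 → value 181, running total 325.00
- chair (140/30 per unit): all 30 → value 140, running total 465.00
- plant (113/40 per unit): 2 of 40 → value 2×113/40 = 5.6500, running total 470.65
Total 470.65.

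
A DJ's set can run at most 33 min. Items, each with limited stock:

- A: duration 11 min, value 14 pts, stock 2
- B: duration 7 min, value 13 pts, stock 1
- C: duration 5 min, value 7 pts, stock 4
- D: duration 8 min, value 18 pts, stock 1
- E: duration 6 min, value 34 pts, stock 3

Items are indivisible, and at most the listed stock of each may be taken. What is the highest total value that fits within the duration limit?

Best selections within duration 33 and stock limits:
- 1×B + 1×D + 3×E: duration 33, value 133
- 1×C + 1×D + 3×E: duration 31, value 127
- 3×C + 3×E: duration 33, value 123
- 1×B + 1×C + 3×E: duration 30, value 122
Best: 133 pts.

133 pts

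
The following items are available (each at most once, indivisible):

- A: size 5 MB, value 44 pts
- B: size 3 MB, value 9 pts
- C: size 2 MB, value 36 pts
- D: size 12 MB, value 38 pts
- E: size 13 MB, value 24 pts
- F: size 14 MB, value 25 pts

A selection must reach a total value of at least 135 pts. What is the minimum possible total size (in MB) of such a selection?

32

Subsets with value ≥ 135, sorted by total size:
- A+C+D+E: size 32, value 142
- A+C+D+F: size 33, value 143
Minimum size: 32 MB.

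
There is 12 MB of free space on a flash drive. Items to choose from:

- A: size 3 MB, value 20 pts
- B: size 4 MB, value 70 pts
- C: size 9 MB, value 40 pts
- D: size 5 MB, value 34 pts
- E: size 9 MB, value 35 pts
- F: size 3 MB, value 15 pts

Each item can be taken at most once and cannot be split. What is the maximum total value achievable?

Check high-value combinations within 12 MB:
- A+B+D: size 3+4+5=12, value 20+70+34=124
- B+D+F: size 4+5+3=12, value 70+34+15=119
- A+B+F: size 3+4+3=10, value 20+70+15=105
Best: 124 pts.

124 pts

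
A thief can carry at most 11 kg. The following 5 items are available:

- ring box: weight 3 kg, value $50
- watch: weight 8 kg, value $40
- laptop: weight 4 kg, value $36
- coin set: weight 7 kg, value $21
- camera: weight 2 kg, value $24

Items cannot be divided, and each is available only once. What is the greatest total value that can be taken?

$110

Check high-value combinations within 11 kg:
- ring box+laptop+camera: weight 3+4+2=9, value 50+36+24=110
- ring box+watch: weight 3+8=11, value 50+40=90
- ring box+laptop: weight 3+4=7, value 50+36=86
- ring box+camera: weight 3+2=5, value 50+24=74
- ring box+coin set: weight 3+7=10, value 50+21=71
Best: $110.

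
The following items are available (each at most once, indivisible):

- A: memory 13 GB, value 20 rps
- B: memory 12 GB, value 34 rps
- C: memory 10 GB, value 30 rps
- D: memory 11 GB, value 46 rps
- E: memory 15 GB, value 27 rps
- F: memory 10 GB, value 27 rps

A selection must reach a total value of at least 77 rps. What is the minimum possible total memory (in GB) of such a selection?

Subsets with value ≥ 77, sorted by total memory:
- B+D: memory 23, value 80
- C+D+F: memory 31, value 103
- B+C+F: memory 32, value 91
Minimum memory: 23 GB.

23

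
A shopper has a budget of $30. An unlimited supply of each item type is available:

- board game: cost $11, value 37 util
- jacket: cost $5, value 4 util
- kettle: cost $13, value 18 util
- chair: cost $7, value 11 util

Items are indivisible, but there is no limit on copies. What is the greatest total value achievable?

Best value-per-unit is board game at 37/11; filling with it alone gives 2×37 = 74.
Optimal mix: 2×board game + 1×chair → cost 29, value 85.

85 util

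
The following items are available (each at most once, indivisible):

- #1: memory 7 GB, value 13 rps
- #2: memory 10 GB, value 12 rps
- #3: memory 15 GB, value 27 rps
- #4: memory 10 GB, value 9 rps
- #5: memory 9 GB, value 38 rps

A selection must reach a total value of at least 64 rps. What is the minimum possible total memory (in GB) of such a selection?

Subsets with value ≥ 64, sorted by total memory:
- #3+#5: memory 24, value 65
- #1+#3+#5: memory 31, value 78
- #2+#3+#5: memory 34, value 77
- #3+#4+#5: memory 34, value 74
Minimum memory: 24 GB.

24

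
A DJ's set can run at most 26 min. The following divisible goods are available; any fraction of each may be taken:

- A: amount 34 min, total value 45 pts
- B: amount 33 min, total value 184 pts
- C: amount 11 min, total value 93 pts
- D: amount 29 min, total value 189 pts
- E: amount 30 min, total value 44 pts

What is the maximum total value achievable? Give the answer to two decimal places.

190.76

Take in order of value per unit:
- C (93/11 per unit): all 11 → value 93, running total 93.00
- D (189/29 per unit): 15 of 29 → value 15×189/29 = 97.7586, running total 190.76
Total 190.76.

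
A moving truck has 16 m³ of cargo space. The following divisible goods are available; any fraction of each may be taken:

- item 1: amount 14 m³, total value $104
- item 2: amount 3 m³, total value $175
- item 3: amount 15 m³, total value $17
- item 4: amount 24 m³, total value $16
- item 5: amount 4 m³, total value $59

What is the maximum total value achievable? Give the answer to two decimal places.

300.86

Take in order of value per unit:
- item 2 (175/3 per unit): all 3 → value 175, running total 175.00
- item 5 (59/4 per unit): all 4 → value 59, running total 234.00
- item 1 (104/14 per unit): 9 of 14 → value 9×104/14 = 66.8571, running total 300.86
Total 300.86.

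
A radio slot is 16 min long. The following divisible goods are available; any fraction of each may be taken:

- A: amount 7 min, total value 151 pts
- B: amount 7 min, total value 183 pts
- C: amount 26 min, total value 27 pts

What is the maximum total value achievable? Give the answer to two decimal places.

336.08

Take in order of value per unit:
- B (183/7 per unit): all 7 → value 183, running total 183.00
- A (151/7 per unit): all 7 → value 151, running total 334.00
- C (27/26 per unit): 2 of 26 → value 2×27/26 = 2.0769, running total 336.08
Total 336.08.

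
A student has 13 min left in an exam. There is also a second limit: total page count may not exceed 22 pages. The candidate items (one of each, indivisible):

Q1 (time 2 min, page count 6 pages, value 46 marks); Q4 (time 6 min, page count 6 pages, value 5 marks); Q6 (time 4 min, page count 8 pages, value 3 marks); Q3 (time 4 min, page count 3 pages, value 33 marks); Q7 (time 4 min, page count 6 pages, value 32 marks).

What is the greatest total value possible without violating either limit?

Feasible sets respecting both limits:
- Q1+Q3+Q7: time 10, page count 15, value 111
- Q1+Q4+Q3: time 12, page count 15, value 84
- Q1+Q4+Q7: time 12, page count 18, value 83
Best: 111 marks.

111 marks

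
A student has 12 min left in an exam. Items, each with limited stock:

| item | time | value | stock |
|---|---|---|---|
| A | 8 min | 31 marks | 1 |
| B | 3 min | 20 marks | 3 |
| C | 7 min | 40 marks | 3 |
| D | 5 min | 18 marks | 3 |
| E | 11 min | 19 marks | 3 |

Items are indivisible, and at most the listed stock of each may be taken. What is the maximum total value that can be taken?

60 marks

Best selections within time 12 and stock limits:
- 3×B: time 9, value 60
- 1×B + 1×C: time 10, value 60
Best: 60 marks.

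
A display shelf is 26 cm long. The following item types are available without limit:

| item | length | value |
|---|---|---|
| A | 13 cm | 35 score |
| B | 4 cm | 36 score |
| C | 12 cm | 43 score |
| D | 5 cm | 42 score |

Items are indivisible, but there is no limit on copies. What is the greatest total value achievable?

228 score

Best value-per-unit is B at 36/4; filling with it alone gives 6×36 = 216.
Optimal mix: 4×B + 2×D → length 26, value 228.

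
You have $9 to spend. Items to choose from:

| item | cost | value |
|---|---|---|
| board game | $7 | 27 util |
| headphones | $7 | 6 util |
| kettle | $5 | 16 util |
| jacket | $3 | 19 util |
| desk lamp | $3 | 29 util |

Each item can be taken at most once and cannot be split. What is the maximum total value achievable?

48 util

Check high-value combinations within $9:
- jacket+desk lamp: cost 3+3=6, value 19+29=48
- kettle+desk lamp: cost 5+3=8, value 16+29=45
- kettle+jacket: cost 5+3=8, value 16+19=35
- desk lamp: cost 3, value 29
Best: 48 util.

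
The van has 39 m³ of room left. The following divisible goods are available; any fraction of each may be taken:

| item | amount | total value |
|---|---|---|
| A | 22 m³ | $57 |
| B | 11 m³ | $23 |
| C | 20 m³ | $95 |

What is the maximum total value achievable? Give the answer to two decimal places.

144.23

Take in order of value per unit:
- C (95/20 per unit): all 20 → value 95, running total 95.00
- A (57/22 per unit): 19 of 22 → value 19×57/22 = 49.2273, running total 144.23
Total 144.23.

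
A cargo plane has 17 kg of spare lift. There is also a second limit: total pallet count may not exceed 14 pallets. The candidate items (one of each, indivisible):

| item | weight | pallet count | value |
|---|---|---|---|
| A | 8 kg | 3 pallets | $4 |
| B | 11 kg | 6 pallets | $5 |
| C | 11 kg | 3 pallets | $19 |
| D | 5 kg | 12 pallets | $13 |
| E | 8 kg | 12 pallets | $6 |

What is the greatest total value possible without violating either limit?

Feasible sets respecting both limits:
- C: weight 11, pallet count 3, value 19
- D: weight 5, pallet count 12, value 13
- E: weight 8, pallet count 12, value 6
Best: $19.

$19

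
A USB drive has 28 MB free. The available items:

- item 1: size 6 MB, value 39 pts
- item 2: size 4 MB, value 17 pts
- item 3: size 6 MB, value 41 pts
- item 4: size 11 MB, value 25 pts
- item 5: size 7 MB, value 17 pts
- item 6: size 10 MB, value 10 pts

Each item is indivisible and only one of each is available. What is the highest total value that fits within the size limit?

122 pts

Check high-value combinations within 28 MB:
- item 1+item 2+item 3+item 4: size 6+4+6+11=27, value 39+17+41+25=122
- item 1+item 2+item 3+item 5: size 6+4+6+7=23, value 39+17+41+17=114
- item 1+item 2+item 3+item 6: size 6+4+6+10=26, value 39+17+41+10=107
- item 1+item 3+item 4: size 6+6+11=23, value 39+41+25=105
Best: 122 pts.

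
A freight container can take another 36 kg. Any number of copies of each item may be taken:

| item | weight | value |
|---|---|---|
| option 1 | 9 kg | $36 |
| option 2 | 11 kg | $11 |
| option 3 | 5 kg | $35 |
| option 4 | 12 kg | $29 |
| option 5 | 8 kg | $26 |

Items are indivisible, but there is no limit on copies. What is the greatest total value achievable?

$245

Best value-per-unit is option 3 at 35/5, and filling with it alone uses weight 7×5=35. No mix of the others beats 7×35 = 245.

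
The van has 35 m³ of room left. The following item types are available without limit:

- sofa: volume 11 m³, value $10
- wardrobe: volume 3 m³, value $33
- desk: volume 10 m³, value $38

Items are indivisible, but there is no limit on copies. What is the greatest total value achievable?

Best value-per-unit is wardrobe at 33/3, and filling with it alone uses volume 11×3=33. No mix of the others beats 11×33 = 363.

$363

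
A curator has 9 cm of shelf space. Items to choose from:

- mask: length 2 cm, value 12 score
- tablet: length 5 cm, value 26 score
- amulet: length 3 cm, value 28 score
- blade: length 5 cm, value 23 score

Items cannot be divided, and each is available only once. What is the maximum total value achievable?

54 score

Check high-value combinations within 9 cm:
- tablet+amulet: length 5+3=8, value 26+28=54
- amulet+blade: length 3+5=8, value 28+23=51
- mask+amulet: length 2+3=5, value 12+28=40
- mask+tablet: length 2+5=7, value 12+26=38
- mask+blade: length 2+5=7, value 12+23=35
Best: 54 score.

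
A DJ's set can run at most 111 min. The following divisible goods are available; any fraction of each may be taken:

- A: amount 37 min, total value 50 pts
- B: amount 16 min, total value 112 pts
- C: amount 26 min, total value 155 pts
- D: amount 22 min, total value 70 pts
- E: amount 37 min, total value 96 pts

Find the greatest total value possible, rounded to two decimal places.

Take in order of value per unit:
- B (112/16 per unit): all 16 → value 112, running total 112.00
- C (155/26 per unit): all 26 → value 155, running total 267.00
- D (70/22 per unit): all 22 → value 70, running total 337.00
- E (96/37 per unit): all 37 → value 96, running total 433.00
- A (50/37 per unit): 10 of 37 → value 10×50/37 = 13.5135, running total 446.51
Total 446.51.

446.51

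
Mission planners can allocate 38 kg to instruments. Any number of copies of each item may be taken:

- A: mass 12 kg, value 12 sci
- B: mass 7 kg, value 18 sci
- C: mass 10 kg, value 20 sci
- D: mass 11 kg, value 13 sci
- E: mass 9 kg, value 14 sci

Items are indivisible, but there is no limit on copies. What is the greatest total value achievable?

Best value-per-unit is B at 18/7; filling with it alone gives 5×18 = 90.
Optimal mix: 4×B + 1×C → mass 38, value 92.

92 sci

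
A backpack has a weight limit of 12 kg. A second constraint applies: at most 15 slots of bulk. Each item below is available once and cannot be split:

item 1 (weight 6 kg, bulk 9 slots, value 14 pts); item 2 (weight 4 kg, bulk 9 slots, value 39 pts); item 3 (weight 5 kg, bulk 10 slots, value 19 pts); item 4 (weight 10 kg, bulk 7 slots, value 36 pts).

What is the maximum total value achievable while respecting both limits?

Feasible sets respecting both limits:
- item 2: weight 4, bulk 9, value 39
- item 4: weight 10, bulk 7, value 36
- item 3: weight 5, bulk 10, value 19
- item 1: weight 6, bulk 9, value 14
Best: 39 pts.

39 pts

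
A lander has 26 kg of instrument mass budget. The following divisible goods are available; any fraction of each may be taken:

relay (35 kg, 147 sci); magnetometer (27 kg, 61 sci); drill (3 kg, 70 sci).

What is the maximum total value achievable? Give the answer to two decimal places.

166.60

Take in order of value per unit:
- drill (70/3 per unit): all 3 → value 70, running total 70.00
- relay (147/35 per unit): 23 of 35 → value 23×147/35 = 96.6000, running total 166.60
Total 166.60.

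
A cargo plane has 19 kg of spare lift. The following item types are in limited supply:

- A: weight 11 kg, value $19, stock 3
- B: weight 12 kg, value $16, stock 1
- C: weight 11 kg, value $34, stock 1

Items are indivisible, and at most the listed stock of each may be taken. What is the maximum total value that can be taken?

$34

Top feasible selections:
- 1×C: weight 11, value 34
- 1×A: weight 11, value 19
- 1×B: weight 12, value 16
Best: $34.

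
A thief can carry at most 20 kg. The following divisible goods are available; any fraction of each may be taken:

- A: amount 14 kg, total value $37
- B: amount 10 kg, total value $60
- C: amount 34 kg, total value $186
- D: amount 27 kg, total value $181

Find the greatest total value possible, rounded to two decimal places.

Take in order of value per unit:
- D (181/27 per unit): 20 of 27 → value 20×181/27 = 134.0741, running total 134.07
Total 134.07.

134.07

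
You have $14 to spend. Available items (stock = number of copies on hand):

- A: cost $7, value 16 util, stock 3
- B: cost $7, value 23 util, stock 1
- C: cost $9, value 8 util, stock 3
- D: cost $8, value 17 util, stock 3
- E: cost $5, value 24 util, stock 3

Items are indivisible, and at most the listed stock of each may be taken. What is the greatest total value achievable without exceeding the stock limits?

Top feasible selections:
- 2×E: cost 10, value 48
- 1×B + 1×E: cost 12, value 47
- 1×D + 1×E: cost 13, value 41
Best: 48 util.

48 util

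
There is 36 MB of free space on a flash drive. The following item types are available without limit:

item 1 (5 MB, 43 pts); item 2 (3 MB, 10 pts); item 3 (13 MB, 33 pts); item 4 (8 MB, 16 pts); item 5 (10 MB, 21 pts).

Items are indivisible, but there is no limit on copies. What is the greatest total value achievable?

301 pts

Best value-per-unit is item 1 at 43/5, and filling with it alone uses size 7×5=35. No mix of the others beats 7×43 = 301.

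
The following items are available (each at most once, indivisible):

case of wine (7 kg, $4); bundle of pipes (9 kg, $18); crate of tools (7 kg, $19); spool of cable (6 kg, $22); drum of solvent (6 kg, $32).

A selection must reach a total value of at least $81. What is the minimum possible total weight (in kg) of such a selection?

28

Subsets with value ≥ 81, sorted by total weight:
- bundle of pipes+crate of tools+spool of cable+drum of solvent: weight 28, value 91
- case of wine+bundle of pipes+crate of tools+spool of cable+drum of solvent: weight 35, value 95
Minimum weight: 28 kg.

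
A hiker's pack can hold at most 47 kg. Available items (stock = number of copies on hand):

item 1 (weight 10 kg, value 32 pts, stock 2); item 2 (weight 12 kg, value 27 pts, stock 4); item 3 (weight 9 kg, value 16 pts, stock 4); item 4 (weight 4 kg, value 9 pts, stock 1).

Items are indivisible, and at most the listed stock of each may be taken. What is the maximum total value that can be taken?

Top feasible selections:
- 2×item 1 + 2×item 2: weight 44, value 118
- 2×item 1 + 1×item 2 + 1×item 3 + 1×item 4: weight 45, value 116
- 1×item 1 + 3×item 2: weight 46, value 113
- 2×item 1 + 3×item 3: weight 47, value 112
Best: 118 pts.

118 pts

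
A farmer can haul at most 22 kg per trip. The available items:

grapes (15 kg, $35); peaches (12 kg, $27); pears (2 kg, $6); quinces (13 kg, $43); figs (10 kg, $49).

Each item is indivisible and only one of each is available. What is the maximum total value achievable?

$76

Check high-value combinations within 22 kg:
- peaches+figs: weight 12+10=22, value 27+49=76
- pears+figs: weight 2+10=12, value 6+49=55
- figs: weight 10, value 49
Best: $76.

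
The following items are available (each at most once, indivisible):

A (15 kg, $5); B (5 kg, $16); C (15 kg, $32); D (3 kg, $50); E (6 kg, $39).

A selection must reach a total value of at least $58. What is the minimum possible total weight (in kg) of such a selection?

Subsets with value ≥ 58, sorted by total weight:
- B+D: weight 8, value 66
- D+E: weight 9, value 89
- B+D+E: weight 14, value 105
- C+D: weight 18, value 82
Minimum weight: 8 kg.

8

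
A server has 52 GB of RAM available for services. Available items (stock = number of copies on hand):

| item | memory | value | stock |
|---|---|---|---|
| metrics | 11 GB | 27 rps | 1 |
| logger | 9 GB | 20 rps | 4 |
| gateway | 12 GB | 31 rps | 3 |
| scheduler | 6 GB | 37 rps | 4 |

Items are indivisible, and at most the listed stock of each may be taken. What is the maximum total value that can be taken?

Best selections within memory 52 and stock limits:
- 2×gateway + 4×scheduler: memory 48, value 210
- 3×logger + 4×scheduler: memory 51, value 208
Best: 210 rps.

210 rps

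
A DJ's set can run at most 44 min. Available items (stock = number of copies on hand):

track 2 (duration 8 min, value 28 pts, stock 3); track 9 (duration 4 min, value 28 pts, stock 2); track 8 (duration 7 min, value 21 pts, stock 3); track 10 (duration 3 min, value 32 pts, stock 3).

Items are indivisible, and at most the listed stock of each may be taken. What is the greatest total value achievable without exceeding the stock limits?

Top feasible selections:
- 3×track 2 + 2×track 9 + 3×track 10: duration 41, value 236
- 2×track 2 + 2×track 9 + 1×track 8 + 3×track 10: duration 40, value 229
- 3×track 2 + 1×track 9 + 1×track 8 + 3×track 10: duration 44, value 229
Best: 236 pts.

236 pts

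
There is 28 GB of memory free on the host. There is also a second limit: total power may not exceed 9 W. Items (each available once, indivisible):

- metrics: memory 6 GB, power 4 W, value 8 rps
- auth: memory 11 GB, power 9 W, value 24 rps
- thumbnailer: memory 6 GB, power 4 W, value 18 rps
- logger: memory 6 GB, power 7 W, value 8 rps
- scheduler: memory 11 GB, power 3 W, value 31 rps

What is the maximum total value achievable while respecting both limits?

Feasible sets respecting both limits:
- thumbnailer+scheduler: memory 17, power 7, value 49
- metrics+scheduler: memory 17, power 7, value 39
- scheduler: memory 11, power 3, value 31
Best: 49 rps.

49 rps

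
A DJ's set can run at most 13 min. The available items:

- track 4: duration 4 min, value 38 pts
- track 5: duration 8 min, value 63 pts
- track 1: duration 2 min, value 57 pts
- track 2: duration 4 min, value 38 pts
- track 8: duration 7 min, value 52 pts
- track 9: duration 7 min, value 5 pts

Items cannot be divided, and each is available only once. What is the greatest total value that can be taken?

Check high-value combinations within 13 min:
- track 4+track 1+track 8: duration 4+2+7=13, value 38+57+52=147
- track 1+track 2+track 8: duration 2+4+7=13, value 57+38+52=147
- track 4+track 1+track 2: duration 4+2+4=10, value 38+57+38=133
Best: 147 pts.

147 pts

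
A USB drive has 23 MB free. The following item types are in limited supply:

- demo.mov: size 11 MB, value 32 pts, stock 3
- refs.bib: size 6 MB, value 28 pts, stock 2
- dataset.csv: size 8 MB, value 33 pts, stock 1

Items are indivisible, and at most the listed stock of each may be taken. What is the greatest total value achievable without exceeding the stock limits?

89 pts

Best selections within size 23 and stock limits:
- 2×refs.bib + 1×dataset.csv: size 20, value 89
- 1×demo.mov + 2×refs.bib: size 23, value 88
- 1×demo.mov + 1×dataset.csv: size 19, value 65
Best: 89 pts.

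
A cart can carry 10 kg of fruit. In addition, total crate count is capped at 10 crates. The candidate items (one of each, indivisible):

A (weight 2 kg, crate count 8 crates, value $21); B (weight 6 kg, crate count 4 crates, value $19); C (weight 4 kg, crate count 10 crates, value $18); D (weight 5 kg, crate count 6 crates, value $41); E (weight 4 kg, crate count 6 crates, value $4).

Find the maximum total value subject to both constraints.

$41

Feasible sets respecting both limits:
- D: weight 5, crate count 6, value 41
- B+E: weight 10, crate count 10, value 23
- A: weight 2, crate count 8, value 21
Best: $41.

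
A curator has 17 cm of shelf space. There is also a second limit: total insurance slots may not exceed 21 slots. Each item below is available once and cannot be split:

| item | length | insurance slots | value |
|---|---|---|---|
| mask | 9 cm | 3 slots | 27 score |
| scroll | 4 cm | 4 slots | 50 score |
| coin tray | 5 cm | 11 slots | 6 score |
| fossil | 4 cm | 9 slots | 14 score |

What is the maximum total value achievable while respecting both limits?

91 score

Feasible sets respecting both limits:
- mask+scroll+fossil: length 17, insurance slots 16, value 91
- mask+scroll: length 13, insurance slots 7, value 77
- scroll+fossil: length 8, insurance slots 13, value 64
- scroll+coin tray: length 9, insurance slots 15, value 56
Best: 91 score.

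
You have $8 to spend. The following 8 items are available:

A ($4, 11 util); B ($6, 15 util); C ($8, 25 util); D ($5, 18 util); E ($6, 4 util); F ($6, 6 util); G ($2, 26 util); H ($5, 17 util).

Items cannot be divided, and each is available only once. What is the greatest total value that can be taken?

44 util

Check high-value combinations within $8:
- D+G: cost 5+2=7, value 18+26=44
- G+H: cost 2+5=7, value 26+17=43
- B+G: cost 6+2=8, value 15+26=41
- A+G: cost 4+2=6, value 11+26=37
Best: 44 util.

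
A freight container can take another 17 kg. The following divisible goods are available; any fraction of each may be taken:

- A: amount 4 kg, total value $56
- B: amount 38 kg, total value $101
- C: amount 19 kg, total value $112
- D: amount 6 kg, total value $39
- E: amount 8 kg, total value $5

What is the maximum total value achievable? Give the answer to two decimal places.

136.26

Take in order of value per unit:
- A (56/4 per unit): all 4 → value 56, running total 56.00
- D (39/6 per unit): all 6 → value 39, running total 95.00
- C (112/19 per unit): 7 of 19 → value 7×112/19 = 41.2632, running total 136.26
Total 136.26.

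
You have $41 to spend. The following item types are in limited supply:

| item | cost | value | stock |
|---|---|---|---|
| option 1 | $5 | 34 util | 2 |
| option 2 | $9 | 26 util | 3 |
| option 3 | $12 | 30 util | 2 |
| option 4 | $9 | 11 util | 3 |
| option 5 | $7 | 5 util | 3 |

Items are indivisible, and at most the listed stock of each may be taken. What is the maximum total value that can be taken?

150 util

Best selections within cost 41 and stock limits:
- 2×option 1 + 2×option 2 + 1×option 3: cost 40, value 150
- 2×option 1 + 3×option 2: cost 37, value 146
- 2×option 1 + 1×option 2 + 1×option 3 + 1×option 4: cost 40, value 135
- 2×option 1 + 2×option 3 + 1×option 5: cost 41, value 133
Best: 150 util.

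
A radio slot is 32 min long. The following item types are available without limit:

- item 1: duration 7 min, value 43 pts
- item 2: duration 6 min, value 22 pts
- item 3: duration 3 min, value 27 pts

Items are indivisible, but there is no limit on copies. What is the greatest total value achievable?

270 pts

Best value-per-unit is item 3 at 27/3, and filling with it alone uses duration 10×3=30. No mix of the others beats 10×27 = 270.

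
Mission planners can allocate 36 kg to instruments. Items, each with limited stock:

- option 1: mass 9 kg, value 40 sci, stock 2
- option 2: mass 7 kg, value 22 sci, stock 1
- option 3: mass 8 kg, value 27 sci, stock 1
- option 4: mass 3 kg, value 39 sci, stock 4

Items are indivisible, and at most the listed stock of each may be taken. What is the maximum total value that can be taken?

245 sci

Top feasible selections:
- 1×option 1 + 1×option 2 + 1×option 3 + 4×option 4: mass 36, value 245
- 2×option 1 + 4×option 4: mass 30, value 236
Best: 245 sci.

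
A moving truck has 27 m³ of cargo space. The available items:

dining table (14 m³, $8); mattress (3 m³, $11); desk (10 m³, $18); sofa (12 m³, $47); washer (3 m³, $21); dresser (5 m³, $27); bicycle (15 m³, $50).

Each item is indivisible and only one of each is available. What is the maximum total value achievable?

Check high-value combinations within 27 m³:
- mattress+washer+dresser+bicycle: volume 3+3+5+15=26, value 11+21+27+50=109
- mattress+sofa+washer+dresser: volume 3+12+3+5=23, value 11+47+21+27=106
- washer+dresser+bicycle: volume 3+5+15=23, value 21+27+50=98
Best: $109.

$109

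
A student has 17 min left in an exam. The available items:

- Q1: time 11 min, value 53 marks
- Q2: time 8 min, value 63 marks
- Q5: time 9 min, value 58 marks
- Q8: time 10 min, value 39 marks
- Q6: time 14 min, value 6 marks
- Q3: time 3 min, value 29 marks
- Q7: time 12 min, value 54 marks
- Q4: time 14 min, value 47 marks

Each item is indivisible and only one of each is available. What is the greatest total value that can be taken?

121 marks

Check high-value combinations within 17 min:
- Q2+Q5: time 8+9=17, value 63+58=121
- Q2+Q3: time 8+3=11, value 63+29=92
- Q5+Q3: time 9+3=12, value 58+29=87
- Q3+Q7: time 3+12=15, value 29+54=83
Best: 121 marks.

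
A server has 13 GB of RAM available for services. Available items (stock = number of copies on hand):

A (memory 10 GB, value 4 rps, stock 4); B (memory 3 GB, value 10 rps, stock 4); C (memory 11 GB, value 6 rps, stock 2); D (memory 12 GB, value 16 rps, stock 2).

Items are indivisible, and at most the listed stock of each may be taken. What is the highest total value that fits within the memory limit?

40 rps

Best selections within memory 13 and stock limits:
- 4×B: memory 12, value 40
- 3×B: memory 9, value 30
- 2×B: memory 6, value 20
- 1×D: memory 12, value 16
Best: 40 rps.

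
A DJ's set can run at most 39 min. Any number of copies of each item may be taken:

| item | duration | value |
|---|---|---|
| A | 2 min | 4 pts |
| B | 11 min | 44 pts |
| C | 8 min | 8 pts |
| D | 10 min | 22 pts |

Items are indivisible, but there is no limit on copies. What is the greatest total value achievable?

Best value-per-unit is B at 44/11; filling with it alone gives 3×44 = 132.
Optimal mix: 3×A + 3×B → duration 39, value 144.

144 pts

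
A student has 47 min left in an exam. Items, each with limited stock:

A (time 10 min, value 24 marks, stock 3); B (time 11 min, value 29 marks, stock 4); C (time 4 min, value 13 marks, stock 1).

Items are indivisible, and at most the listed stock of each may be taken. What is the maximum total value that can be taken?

Top feasible selections:
- 1×A + 3×B + 1×C: time 47, value 124
- 2×A + 2×B + 1×C: time 46, value 119
- 4×B: time 44, value 116
Best: 124 marks.

124 marks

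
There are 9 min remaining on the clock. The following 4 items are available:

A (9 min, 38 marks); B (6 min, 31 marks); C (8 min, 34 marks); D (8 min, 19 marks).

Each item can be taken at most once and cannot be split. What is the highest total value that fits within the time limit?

This is a 0/1 knapsack; check combinations near the capacity.
- A: time 9, value 38
- C: time 8, value 34
- B: time 6, value 31
Best: 38 marks.

38 marks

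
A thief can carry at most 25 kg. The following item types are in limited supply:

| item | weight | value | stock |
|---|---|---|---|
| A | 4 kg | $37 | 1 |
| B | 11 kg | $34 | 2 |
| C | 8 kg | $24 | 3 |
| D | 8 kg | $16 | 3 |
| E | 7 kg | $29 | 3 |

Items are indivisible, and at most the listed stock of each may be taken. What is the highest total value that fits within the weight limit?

$124

Best selections within weight 25 and stock limits:
- 1×A + 3×E: weight 25, value 124
- 1×A + 1×B + 1×E: weight 22, value 100
- 1×A + 2×E: weight 18, value 95
- 1×A + 1×B + 1×C: weight 23, value 95
Best: $124.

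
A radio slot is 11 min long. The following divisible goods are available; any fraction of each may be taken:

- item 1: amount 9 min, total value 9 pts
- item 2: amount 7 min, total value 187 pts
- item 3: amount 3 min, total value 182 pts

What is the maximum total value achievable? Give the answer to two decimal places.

Take in order of value per unit:
- item 3 (182/3 per unit): all 3 → value 182, running total 182.00
- item 2 (187/7 per unit): all 7 → value 187, running total 369.00
- item 1 (9/9 per unit): 1 of 9 → value 1×9/9 = 1.0000, running total 370.00
Total 370.00.

370.00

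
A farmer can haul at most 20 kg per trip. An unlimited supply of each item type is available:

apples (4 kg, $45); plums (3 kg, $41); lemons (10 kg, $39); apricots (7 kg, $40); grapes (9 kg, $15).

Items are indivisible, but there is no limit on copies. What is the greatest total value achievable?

$254

Best value-per-unit is plums at 41/3; filling with it alone gives 6×41 = 246.
Optimal mix: 2×apples + 4×plums → weight 20, value 254.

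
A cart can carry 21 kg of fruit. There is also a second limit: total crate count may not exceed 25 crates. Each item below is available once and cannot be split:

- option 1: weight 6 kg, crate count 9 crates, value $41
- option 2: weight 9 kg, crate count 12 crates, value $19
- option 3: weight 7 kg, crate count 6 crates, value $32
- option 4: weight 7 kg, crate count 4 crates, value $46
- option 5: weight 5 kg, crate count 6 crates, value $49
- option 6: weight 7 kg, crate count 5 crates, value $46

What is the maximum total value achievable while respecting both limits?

Feasible sets respecting both limits:
- option 4+option 5+option 6: weight 19, crate count 15, value 141
- option 1+option 4+option 5: weight 18, crate count 19, value 136
- option 1+option 5+option 6: weight 18, crate count 20, value 136
- option 1+option 4+option 6: weight 20, crate count 18, value 133
Best: $141.

$141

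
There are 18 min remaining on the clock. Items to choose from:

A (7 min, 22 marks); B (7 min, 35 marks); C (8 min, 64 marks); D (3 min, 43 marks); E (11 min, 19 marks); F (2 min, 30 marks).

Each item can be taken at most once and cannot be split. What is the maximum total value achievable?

142 marks

This is a 0/1 knapsack; check combinations near the capacity.
- B+C+D: time 7+8+3=18, value 35+64+43=142
- C+D+F: time 8+3+2=13, value 64+43+30=137
- B+C+F: time 7+8+2=17, value 35+64+30=129
- A+C+D: time 7+8+3=18, value 22+64+43=129
Best: 142 marks.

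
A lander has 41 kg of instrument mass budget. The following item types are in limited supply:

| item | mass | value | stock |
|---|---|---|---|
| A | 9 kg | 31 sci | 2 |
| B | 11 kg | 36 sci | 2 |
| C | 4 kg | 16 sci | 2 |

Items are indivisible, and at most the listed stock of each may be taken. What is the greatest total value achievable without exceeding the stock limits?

Top feasible selections:
- 1×A + 2×B + 2×C: mass 39, value 135
- 2×A + 2×B: mass 40, value 134
- 2×A + 1×B + 2×C: mass 37, value 130
Best: 135 sci.

135 sci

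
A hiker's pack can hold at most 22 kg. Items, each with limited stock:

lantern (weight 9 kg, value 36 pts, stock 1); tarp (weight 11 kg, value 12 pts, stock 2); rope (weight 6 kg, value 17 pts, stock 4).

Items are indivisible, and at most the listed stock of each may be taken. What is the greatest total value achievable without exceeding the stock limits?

70 pts

Best selections within weight 22 and stock limits:
- 1×lantern + 2×rope: weight 21, value 70
- 1×lantern + 1×rope: weight 15, value 53
Best: 70 pts.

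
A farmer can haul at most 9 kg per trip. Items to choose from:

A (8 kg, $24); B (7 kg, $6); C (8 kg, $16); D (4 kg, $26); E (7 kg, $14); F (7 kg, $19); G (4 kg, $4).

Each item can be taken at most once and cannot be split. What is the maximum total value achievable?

Check high-value combinations within 9 kg:
- D+G: weight 4+4=8, value 26+4=30
- D: weight 4, value 26
- A: weight 8, value 24
Best: $30.

$30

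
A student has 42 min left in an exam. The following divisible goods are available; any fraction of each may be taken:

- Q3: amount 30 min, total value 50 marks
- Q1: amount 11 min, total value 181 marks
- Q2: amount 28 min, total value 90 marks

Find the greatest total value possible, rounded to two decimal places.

Take in order of value per unit:
- Q1 (181/11 per unit): all 11 → value 181, running total 181.00
- Q2 (90/28 per unit): all 28 → value 90, running total 271.00
- Q3 (50/30 per unit): 3 of 30 → value 3×50/30 = 5.0000, running total 276.00
Total 276.00.

276.00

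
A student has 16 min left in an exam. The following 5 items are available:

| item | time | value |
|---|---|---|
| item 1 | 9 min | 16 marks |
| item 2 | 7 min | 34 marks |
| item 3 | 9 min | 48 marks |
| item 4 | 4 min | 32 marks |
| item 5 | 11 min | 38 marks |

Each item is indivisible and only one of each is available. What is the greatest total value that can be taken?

Check high-value combinations within 16 min:
- item 2+item 3: time 7+9=16, value 34+48=82
- item 3+item 4: time 9+4=13, value 48+32=80
- item 4+item 5: time 4+11=15, value 32+38=70
Best: 82 marks.

82 marks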